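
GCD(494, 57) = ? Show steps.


494 = 8 * 57 + 38
57 = 1 * 38 + 19
38 = 2 * 19 + 0
GCD = 19


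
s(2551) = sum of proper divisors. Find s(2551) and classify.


Proper divisors: 1
Sum = 1 = 1
1 < 2551 → deficient

s(2551) = 1 (deficient)


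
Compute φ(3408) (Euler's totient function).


3408 = 2^4 × 3 × 71
Prime factors: 2, 3, 71
φ(3408) = 3408 × (1-1/2) × (1-1/3) × (1-1/71)
= 3408 × 1/2 × 2/3 × 70/71 = 1120

φ(3408) = 1120


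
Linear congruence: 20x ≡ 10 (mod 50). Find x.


GCD(20, 50) = 10 divides 10
Divide: 2x ≡ 1 (mod 5)
x ≡ 3 (mod 5)


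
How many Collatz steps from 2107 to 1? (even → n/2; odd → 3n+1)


2107 → 6322 → 3161 → 9484 → 4742 → 2371 → 7114 → 3557 → 10672 → 5336 → 2668 → 1334 → 667 → 2002 → 1001 → 3004 → 1502 → 751 → 2254 → 1127 → 3382 → 1691 → 5074 → 2537 → 7612 → 3806 → 1903 → 5710 → 2855 → 8566 → 4283 → 12850 → 6425 → 19276 → 9638 → 4819 → 14458 → 7229 → 21688 → 10844 → 5422 → 2711 → 8134 → 4067 → 12202 → 6101 → 18304 → 9152 → 4576 → 2288 → 1144 → 572 → 286 → 143 → 430 → 215 → 646 → 323 → 970 → 485 → 1456 → 728 → 364 → 182 → 91 → 274 → 137 → 412 → 206 → 103 → 310 → 155 → 466 → 233 → 700 → 350 → 175 → 526 → 263 → 790 → 395 → 1186 → 593 → 1780 → 890 → 445 → 1336 → 668 → 334 → 167 → 502 → 251 → 754 → 377 → 1132 → 566 → 283 → 850 → 425 → 1276 → 638 → 319 → 958 → 479 → 1438 → 719 → 2158 → 1079 → 3238 → 1619 → 4858 → 2429 → 7288 → 3644 → 1822 → 911 → 2734 → 1367 → 4102 → 2051 → 6154 → 3077 → 9232 → 4616 → 2308 → 1154 → 577 → 1732 → 866 → 433 → 1300 → 650 → 325 → 976 → 488 → 244 → 122 → 61 → 184 → 92 → 46 → 23 → 70 → 35 → 106 → 53 → 160 → 80 → 40 → 20 → 10 → 5 → 16 → 8 → 4 → 2 → 1
Total steps = 156

156 steps


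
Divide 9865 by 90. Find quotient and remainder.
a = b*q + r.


9865 = 90 * 109 + 55
Check: 9810 + 55 = 9865

q = 109, r = 55


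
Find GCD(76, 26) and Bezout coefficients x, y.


Tabular extended Euclidean (each row: r = 76*s + 26*t):
r=76, s=1, t=0
r=26, s=0, t=1
q=2: r=24, s=1, t=-2   [76*(1) + 26*(-2) = 24]
q=1: r=2, s=-1, t=3   [76*(-1) + 26*(3) = 2]
q=12: r=0, s=13, t=-38   [76*(13) + 26*(-38) = 0]
GCD = 2; from the row with r=2: x=-1, y=3
Check: 76*(-1) + 26*(3) = -76 + 78 = 2

GCD = 2, x = -1, y = 3


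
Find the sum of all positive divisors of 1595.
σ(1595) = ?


Divisors of 1595: 1, 5, 11, 29, 55, 145, 319, 1595
Sum = 1 + 5 + 11 + 29 + 55 + 145 + 319 + 1595 = 2160

σ(1595) = 2160


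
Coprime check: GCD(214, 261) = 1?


Euclidean algorithm:
261 = 1 * 214 + 47
214 = 4 * 47 + 26
47 = 1 * 26 + 21
26 = 1 * 21 + 5
21 = 4 * 5 + 1
5 = 5 * 1 + 0
GCD(214, 261) = 1

Yes, coprime (GCD = 1)


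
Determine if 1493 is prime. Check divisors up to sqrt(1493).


Check divisors up to sqrt(1493) = 38.6394
No divisors found.
1493 is prime.

Yes, 1493 is prime


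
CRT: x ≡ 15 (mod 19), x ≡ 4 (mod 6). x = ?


M = 19*6 = 114
M1 = M/19 = 6, M2 = M/6 = 19
M1^(-1) mod 19 = 16, M2^(-1) mod 6 = 1
x = 15*6*16 + 4*19*1 = 1516
1516 mod 114 = 34
Check: 34 mod 19 = 15 ✓, 34 mod 6 = 4 ✓

x ≡ 34 (mod 114)


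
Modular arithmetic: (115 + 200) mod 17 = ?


115 + 200 = 315
315 mod 17 = 9


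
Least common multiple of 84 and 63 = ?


GCD(84, 63) = 21
LCM = 84*63/21 = 5292/21 = 252

LCM = 252


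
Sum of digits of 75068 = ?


7 + 5 + 0 + 6 + 8 = 26


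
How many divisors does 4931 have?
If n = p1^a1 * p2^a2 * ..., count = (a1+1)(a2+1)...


4931 = 4931^1
d(4931) = (1+1) = 2

2 divisors


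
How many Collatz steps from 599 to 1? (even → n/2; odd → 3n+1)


599 → 1798 → 899 → 2698 → 1349 → 4048 → 2024 → 1012 → 506 → 253 → 760 → 380 → 190 → 95 → 286 → 143 → 430 → 215 → 646 → 323 → 970 → 485 → 1456 → 728 → 364 → 182 → 91 → 274 → 137 → 412 → 206 → 103 → 310 → 155 → 466 → 233 → 700 → 350 → 175 → 526 → 263 → 790 → 395 → 1186 → 593 → 1780 → 890 → 445 → 1336 → 668 → 334 → 167 → 502 → 251 → 754 → 377 → 1132 → 566 → 283 → 850 → 425 → 1276 → 638 → 319 → 958 → 479 → 1438 → 719 → 2158 → 1079 → 3238 → 1619 → 4858 → 2429 → 7288 → 3644 → 1822 → 911 → 2734 → 1367 → 4102 → 2051 → 6154 → 3077 → 9232 → 4616 → 2308 → 1154 → 577 → 1732 → 866 → 433 → 1300 → 650 → 325 → 976 → 488 → 244 → 122 → 61 → 184 → 92 → 46 → 23 → 70 → 35 → 106 → 53 → 160 → 80 → 40 → 20 → 10 → 5 → 16 → 8 → 4 → 2 → 1
Total steps = 118

118 steps


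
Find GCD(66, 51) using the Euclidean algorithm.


66 = 1 * 51 + 15
51 = 3 * 15 + 6
15 = 2 * 6 + 3
6 = 2 * 3 + 0
GCD = 3


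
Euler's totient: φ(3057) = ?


3057 = 3 × 1019
Prime factors: 3, 1019
φ(3057) = 3057 × (1-1/3) × (1-1/1019)
= 3057 × 2/3 × 1018/1019 = 2036

φ(3057) = 2036


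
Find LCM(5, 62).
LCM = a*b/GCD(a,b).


GCD(5, 62) = 1
LCM = 5*62/1 = 310/1 = 310

LCM = 310


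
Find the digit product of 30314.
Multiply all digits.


3 × 0 × 3 × 1 × 4 = 0


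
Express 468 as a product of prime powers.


468 / 2 = 234
234 / 2 = 117
117 / 3 = 39
39 / 3 = 13
13 / 13 = 1
468 = 2^2 × 3^2 × 13


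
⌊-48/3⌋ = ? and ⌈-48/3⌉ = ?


-48/3 = -16.0000
floor = -16
ceil = -16

floor = -16, ceil = -16


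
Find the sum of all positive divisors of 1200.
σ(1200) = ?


Divisors of 1200: 1, 2, 3, 4, 5, 6, 8, 10, 12, 15, 16, 20, 24, 25, 30, 40, 48, 50, 60, 75, 80, 100, 120, 150, 200, 240, 300, 400, 600, 1200
Sum = 1 + 2 + 3 + 4 + 5 + 6 + 8 + 10 + 12 + 15 + 16 + 20 + 24 + 25 + 30 + 40 + 48 + 50 + 60 + 75 + 80 + 100 + 120 + 150 + 200 + 240 + 300 + 400 + 600 + 1200 = 3844

σ(1200) = 3844


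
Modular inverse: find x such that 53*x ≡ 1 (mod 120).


Use the extended Euclidean algorithm on (120, 53); each row r = 120*s + 53*t:
r=120, s=1, t=0
r=53, s=0, t=1
q=2: r=14, s=1, t=-2   [120*(1) + 53*(-2) = 14]
q=3: r=11, s=-3, t=7   [120*(-3) + 53*(7) = 11]
q=1: r=3, s=4, t=-9   [120*(4) + 53*(-9) = 3]
q=3: r=2, s=-15, t=34   [120*(-15) + 53*(34) = 2]
q=1: r=1, s=19, t=-43   [120*(19) + 53*(-43) = 1]
q=2: r=0, s=-53, t=120   [120*(-53) + 53*(120) = 0]
GCD = 1 with t = -43, so 53*(-43) ≡ 1 (mod 120)
Inverse = -43 mod 120 = 77
Check: 53 * 77 = 4081 ≡ 1 (mod 120)

53^(-1) ≡ 77 (mod 120)


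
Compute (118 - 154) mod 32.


118 - 154 = -36
-36 mod 32 = 28


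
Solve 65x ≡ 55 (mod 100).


GCD(65, 100) = 5 divides 55
Divide: 13x ≡ 11 (mod 20)
x ≡ 7 (mod 20)


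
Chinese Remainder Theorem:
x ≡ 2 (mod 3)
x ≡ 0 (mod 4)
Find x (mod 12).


M = 3*4 = 12
M1 = M/3 = 4, M2 = M/4 = 3
M1^(-1) mod 3 = 1, M2^(-1) mod 4 = 3
x = 2*4*1 + 0*3*3 = 8
8 mod 12 = 8
Check: 8 mod 3 = 2 ✓, 8 mod 4 = 0 ✓

x ≡ 8 (mod 12)


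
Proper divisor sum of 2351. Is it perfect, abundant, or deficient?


Proper divisors: 1
Sum = 1 = 1
1 < 2351 → deficient

s(2351) = 1 (deficient)


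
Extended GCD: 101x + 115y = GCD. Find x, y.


Tabular extended Euclidean (each row: r = 101*s + 115*t):
r=101, s=1, t=0
r=115, s=0, t=1
q=0: r=101, s=1, t=0   [101*(1) + 115*(0) = 101]
q=1: r=14, s=-1, t=1   [101*(-1) + 115*(1) = 14]
q=7: r=3, s=8, t=-7   [101*(8) + 115*(-7) = 3]
q=4: r=2, s=-33, t=29   [101*(-33) + 115*(29) = 2]
q=1: r=1, s=41, t=-36   [101*(41) + 115*(-36) = 1]
q=2: r=0, s=-115, t=101   [101*(-115) + 115*(101) = 0]
GCD = 1; from the row with r=1: x=41, y=-36
Check: 101*(41) + 115*(-36) = 4141 - 4140 = 1

GCD = 1, x = 41, y = -36


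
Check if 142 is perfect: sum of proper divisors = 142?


Proper divisors of 142: 1, 2, 71
Sum = 1 + 2 + 71 = 74

No, 142 is not perfect (74 ≠ 142)


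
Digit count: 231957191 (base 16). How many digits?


231957191 in base 16 = DD362C7
Number of digits = 7

7 digits (base 16)


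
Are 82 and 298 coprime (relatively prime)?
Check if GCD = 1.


Euclidean algorithm:
298 = 3 * 82 + 52
82 = 1 * 52 + 30
52 = 1 * 30 + 22
30 = 1 * 22 + 8
22 = 2 * 8 + 6
8 = 1 * 6 + 2
6 = 3 * 2 + 0
GCD(82, 298) = 2

No, not coprime (GCD = 2)


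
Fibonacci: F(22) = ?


Sequence: 1, 1, 2, 3, 5, 8, 13, 21, 34, 55, 89, 144, 233, 377, 610, 987, 1597, 2584, 4181, 6765, 10946, 17711
F(22) = 17711


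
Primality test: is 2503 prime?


Check divisors up to sqrt(2503) = 50.0300
No divisors found.
2503 is prime.

Yes, 2503 is prime


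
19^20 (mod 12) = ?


19^1 mod 12 = 7
19^2 mod 12 = 1
19^3 mod 12 = 7
19^4 mod 12 = 1
19^5 mod 12 = 7
19^6 mod 12 = 1
19^7 mod 12 = 7
19^8 mod 12 = 1
19^9 mod 12 = 7
19^10 mod 12 = 1
19^11 mod 12 = 7
19^12 mod 12 = 1
19^13 mod 12 = 7
19^14 mod 12 = 1
19^15 mod 12 = 7
19^16 mod 12 = 1
19^17 mod 12 = 7
19^18 mod 12 = 1
19^19 mod 12 = 7
19^20 mod 12 = 1


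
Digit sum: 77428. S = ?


7 + 7 + 4 + 2 + 8 = 28


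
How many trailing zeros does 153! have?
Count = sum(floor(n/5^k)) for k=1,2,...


floor(153/5) = 30
floor(153/25) = 6
floor(153/125) = 1
Total = 37

37 trailing zeros


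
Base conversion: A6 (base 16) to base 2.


A6 (base 16) = 166 (decimal)
166 (decimal) = 10100110 (base 2)


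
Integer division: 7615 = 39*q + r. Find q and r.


7615 = 39 * 195 + 10
Check: 7605 + 10 = 7615

q = 195, r = 10


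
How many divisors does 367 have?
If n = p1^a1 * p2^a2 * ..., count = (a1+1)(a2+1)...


367 = 367^1
d(367) = (1+1) = 2

2 divisors


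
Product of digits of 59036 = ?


5 × 9 × 0 × 3 × 6 = 0


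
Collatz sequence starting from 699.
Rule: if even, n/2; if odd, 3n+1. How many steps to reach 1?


699 → 2098 → 1049 → 3148 → 1574 → 787 → 2362 → 1181 → 3544 → 1772 → 886 → 443 → 1330 → 665 → 1996 → 998 → 499 → 1498 → 749 → 2248 → 1124 → 562 → 281 → 844 → 422 → 211 → 634 → 317 → 952 → 476 → 238 → 119 → 358 → 179 → 538 → 269 → 808 → 404 → 202 → 101 → 304 → 152 → 76 → 38 → 19 → 58 → 29 → 88 → 44 → 22 → 11 → 34 → 17 → 52 → 26 → 13 → 40 → 20 → 10 → 5 → 16 → 8 → 4 → 2 → 1
Total steps = 64

64 steps


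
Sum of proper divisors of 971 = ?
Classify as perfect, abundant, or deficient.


Proper divisors: 1
Sum = 1 = 1
1 < 971 → deficient

s(971) = 1 (deficient)


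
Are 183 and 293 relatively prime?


Euclidean algorithm:
293 = 1 * 183 + 110
183 = 1 * 110 + 73
110 = 1 * 73 + 37
73 = 1 * 37 + 36
37 = 1 * 36 + 1
36 = 36 * 1 + 0
GCD(183, 293) = 1

Yes, coprime (GCD = 1)


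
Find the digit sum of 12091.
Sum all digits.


1 + 2 + 0 + 9 + 1 = 13


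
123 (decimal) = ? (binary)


123 (base 10) = 123 (decimal)
123 (decimal) = 1111011 (base 2)


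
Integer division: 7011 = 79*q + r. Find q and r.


7011 = 79 * 88 + 59
Check: 6952 + 59 = 7011

q = 88, r = 59


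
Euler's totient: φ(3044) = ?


3044 = 2^2 × 761
Prime factors: 2, 761
φ(3044) = 3044 × (1-1/2) × (1-1/761)
= 3044 × 1/2 × 760/761 = 1520

φ(3044) = 1520


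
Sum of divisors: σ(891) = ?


Divisors of 891: 1, 3, 9, 11, 27, 33, 81, 99, 297, 891
Sum = 1 + 3 + 9 + 11 + 27 + 33 + 81 + 99 + 297 + 891 = 1452

σ(891) = 1452


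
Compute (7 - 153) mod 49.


7 - 153 = -146
-146 mod 49 = 1


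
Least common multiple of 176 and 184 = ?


GCD(176, 184) = 8
LCM = 176*184/8 = 32384/8 = 4048

LCM = 4048


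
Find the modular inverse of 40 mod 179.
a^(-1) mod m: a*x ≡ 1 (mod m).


Use the extended Euclidean algorithm on (179, 40); each row r = 179*s + 40*t:
r=179, s=1, t=0
r=40, s=0, t=1
q=4: r=19, s=1, t=-4   [179*(1) + 40*(-4) = 19]
q=2: r=2, s=-2, t=9   [179*(-2) + 40*(9) = 2]
q=9: r=1, s=19, t=-85   [179*(19) + 40*(-85) = 1]
q=2: r=0, s=-40, t=179   [179*(-40) + 40*(179) = 0]
GCD = 1 with t = -85, so 40*(-85) ≡ 1 (mod 179)
Inverse = -85 mod 179 = 94
Check: 40 * 94 = 3760 ≡ 1 (mod 179)

40^(-1) ≡ 94 (mod 179)


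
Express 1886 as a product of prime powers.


1886 / 2 = 943
943 / 23 = 41
41 / 41 = 1
1886 = 2 × 23 × 41


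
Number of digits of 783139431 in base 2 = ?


783139431 in base 2 = 101110101011011100001001100111
Number of digits = 30

30 digits (base 2)


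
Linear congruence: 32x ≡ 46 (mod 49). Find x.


GCD(32, 49) = 1, unique solution
a^(-1) mod 49 = 23
x = 23 * 46 mod 49 = 29

x ≡ 29 (mod 49)


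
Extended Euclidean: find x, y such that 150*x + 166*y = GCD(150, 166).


Tabular extended Euclidean (each row: r = 150*s + 166*t):
r=150, s=1, t=0
r=166, s=0, t=1
q=0: r=150, s=1, t=0   [150*(1) + 166*(0) = 150]
q=1: r=16, s=-1, t=1   [150*(-1) + 166*(1) = 16]
q=9: r=6, s=10, t=-9   [150*(10) + 166*(-9) = 6]
q=2: r=4, s=-21, t=19   [150*(-21) + 166*(19) = 4]
q=1: r=2, s=31, t=-28   [150*(31) + 166*(-28) = 2]
q=2: r=0, s=-83, t=75   [150*(-83) + 166*(75) = 0]
GCD = 2; from the row with r=2: x=31, y=-28
Check: 150*(31) + 166*(-28) = 4650 - 4648 = 2

GCD = 2, x = 31, y = -28


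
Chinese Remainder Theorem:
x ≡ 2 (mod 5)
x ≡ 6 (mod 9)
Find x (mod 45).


M = 5*9 = 45
M1 = M/5 = 9, M2 = M/9 = 5
M1^(-1) mod 5 = 4, M2^(-1) mod 9 = 2
x = 2*9*4 + 6*5*2 = 132
132 mod 45 = 42
Check: 42 mod 5 = 2 ✓, 42 mod 9 = 6 ✓

x ≡ 42 (mod 45)


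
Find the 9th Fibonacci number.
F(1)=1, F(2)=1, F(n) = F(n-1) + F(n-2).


Sequence: 1, 1, 2, 3, 5, 8, 13, 21, 34
F(9) = 34


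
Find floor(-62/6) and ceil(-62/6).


-62/6 = -10.3333
floor = -11
ceil = -10

floor = -11, ceil = -10


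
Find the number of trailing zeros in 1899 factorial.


floor(1899/5) = 379
floor(1899/25) = 75
floor(1899/125) = 15
floor(1899/625) = 3
Total = 472

472 trailing zeros


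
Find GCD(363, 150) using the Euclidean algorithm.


363 = 2 * 150 + 63
150 = 2 * 63 + 24
63 = 2 * 24 + 15
24 = 1 * 15 + 9
15 = 1 * 9 + 6
9 = 1 * 6 + 3
6 = 2 * 3 + 0
GCD = 3


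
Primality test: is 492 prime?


492 / 2 = 246 (exact division)
492 is NOT prime.

No, 492 is not prime


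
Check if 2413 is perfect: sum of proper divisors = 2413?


Proper divisors of 2413: 1, 19, 127
Sum = 1 + 19 + 127 = 147

No, 2413 is not perfect (147 ≠ 2413)


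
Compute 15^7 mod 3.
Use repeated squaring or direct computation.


15^1 mod 3 = 0
15^2 mod 3 = 0
15^3 mod 3 = 0
15^4 mod 3 = 0
15^5 mod 3 = 0
15^6 mod 3 = 0
15^7 mod 3 = 0


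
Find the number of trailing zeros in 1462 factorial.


floor(1462/5) = 292
floor(1462/25) = 58
floor(1462/125) = 11
floor(1462/625) = 2
Total = 363

363 trailing zeros


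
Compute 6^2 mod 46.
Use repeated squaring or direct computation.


6^1 mod 46 = 6
6^2 mod 46 = 36


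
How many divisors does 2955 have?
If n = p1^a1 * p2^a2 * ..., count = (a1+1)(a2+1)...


2955 = 3^1 × 5^1 × 197^1
d(2955) = (1+1) × (1+1) × (1+1) = 8

8 divisors


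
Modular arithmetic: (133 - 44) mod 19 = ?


133 - 44 = 89
89 mod 19 = 13


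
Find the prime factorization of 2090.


2090 / 2 = 1045
1045 / 5 = 209
209 / 11 = 19
19 / 19 = 1
2090 = 2 × 5 × 11 × 19


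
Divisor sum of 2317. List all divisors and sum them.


Divisors of 2317: 1, 7, 331, 2317
Sum = 1 + 7 + 331 + 2317 = 2656

σ(2317) = 2656


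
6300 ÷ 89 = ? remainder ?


6300 = 89 * 70 + 70
Check: 6230 + 70 = 6300

q = 70, r = 70


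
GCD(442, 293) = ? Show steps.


442 = 1 * 293 + 149
293 = 1 * 149 + 144
149 = 1 * 144 + 5
144 = 28 * 5 + 4
5 = 1 * 4 + 1
4 = 4 * 1 + 0
GCD = 1


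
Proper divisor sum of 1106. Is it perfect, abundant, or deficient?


Proper divisors: 1, 2, 7, 14, 79, 158, 553
Sum = 1 + 2 + 7 + 14 + 79 + 158 + 553 = 814
814 < 1106 → deficient

s(1106) = 814 (deficient)


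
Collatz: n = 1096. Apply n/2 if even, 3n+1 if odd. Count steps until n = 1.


1096 → 548 → 274 → 137 → 412 → 206 → 103 → 310 → 155 → 466 → 233 → 700 → 350 → 175 → 526 → 263 → 790 → 395 → 1186 → 593 → 1780 → 890 → 445 → 1336 → 668 → 334 → 167 → 502 → 251 → 754 → 377 → 1132 → 566 → 283 → 850 → 425 → 1276 → 638 → 319 → 958 → 479 → 1438 → 719 → 2158 → 1079 → 3238 → 1619 → 4858 → 2429 → 7288 → 3644 → 1822 → 911 → 2734 → 1367 → 4102 → 2051 → 6154 → 3077 → 9232 → 4616 → 2308 → 1154 → 577 → 1732 → 866 → 433 → 1300 → 650 → 325 → 976 → 488 → 244 → 122 → 61 → 184 → 92 → 46 → 23 → 70 → 35 → 106 → 53 → 160 → 80 → 40 → 20 → 10 → 5 → 16 → 8 → 4 → 2 → 1
Total steps = 93

93 steps


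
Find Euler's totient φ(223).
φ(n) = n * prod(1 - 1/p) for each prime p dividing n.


223 = 223
Prime factors: 223
φ(223) = 223 × (1-1/223)
= 223 × 222/223 = 222

φ(223) = 222


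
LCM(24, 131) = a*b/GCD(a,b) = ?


GCD(24, 131) = 1
LCM = 24*131/1 = 3144/1 = 3144

LCM = 3144


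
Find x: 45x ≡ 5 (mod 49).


GCD(45, 49) = 1, unique solution
a^(-1) mod 49 = 12
x = 12 * 5 mod 49 = 11

x ≡ 11 (mod 49)


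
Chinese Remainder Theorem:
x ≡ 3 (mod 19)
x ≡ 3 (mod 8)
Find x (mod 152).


M = 19*8 = 152
M1 = M/19 = 8, M2 = M/8 = 19
M1^(-1) mod 19 = 12, M2^(-1) mod 8 = 3
x = 3*8*12 + 3*19*3 = 459
459 mod 152 = 3
Check: 3 mod 19 = 3 ✓, 3 mod 8 = 3 ✓

x ≡ 3 (mod 152)


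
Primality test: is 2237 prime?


Check divisors up to sqrt(2237) = 47.2969
No divisors found.
2237 is prime.

Yes, 2237 is prime


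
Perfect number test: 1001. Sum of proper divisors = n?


Proper divisors of 1001: 1, 7, 11, 13, 77, 91, 143
Sum = 1 + 7 + 11 + 13 + 77 + 91 + 143 = 343

No, 1001 is not perfect (343 ≠ 1001)


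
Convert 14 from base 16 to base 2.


14 (base 16) = 20 (decimal)
20 (decimal) = 10100 (base 2)


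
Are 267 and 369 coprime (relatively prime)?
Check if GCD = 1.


Euclidean algorithm:
369 = 1 * 267 + 102
267 = 2 * 102 + 63
102 = 1 * 63 + 39
63 = 1 * 39 + 24
39 = 1 * 24 + 15
24 = 1 * 15 + 9
15 = 1 * 9 + 6
9 = 1 * 6 + 3
6 = 2 * 3 + 0
GCD(267, 369) = 3

No, not coprime (GCD = 3)


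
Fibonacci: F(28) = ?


Sequence: 1, 1, 2, 3, 5, 8, 13, 21, 34, 55, 89, 144, 233, 377, 610, 987, 1597, 2584, 4181, 6765, 10946, 17711, 28657, 46368, 75025, 121393, 196418, 317811
F(28) = 317811


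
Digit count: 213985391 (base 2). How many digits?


213985391 in base 2 = 1100110000010010100001101111
Number of digits = 28

28 digits (base 2)


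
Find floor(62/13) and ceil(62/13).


62/13 = 4.7692
floor = 4
ceil = 5

floor = 4, ceil = 5


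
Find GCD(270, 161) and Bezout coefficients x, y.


Tabular extended Euclidean (each row: r = 270*s + 161*t):
r=270, s=1, t=0
r=161, s=0, t=1
q=1: r=109, s=1, t=-1   [270*(1) + 161*(-1) = 109]
q=1: r=52, s=-1, t=2   [270*(-1) + 161*(2) = 52]
q=2: r=5, s=3, t=-5   [270*(3) + 161*(-5) = 5]
q=10: r=2, s=-31, t=52   [270*(-31) + 161*(52) = 2]
q=2: r=1, s=65, t=-109   [270*(65) + 161*(-109) = 1]
q=2: r=0, s=-161, t=270   [270*(-161) + 161*(270) = 0]
GCD = 1; from the row with r=1: x=65, y=-109
Check: 270*(65) + 161*(-109) = 17550 - 17549 = 1

GCD = 1, x = 65, y = -109


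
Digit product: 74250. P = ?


7 × 4 × 2 × 5 × 0 = 0


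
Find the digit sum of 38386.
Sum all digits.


3 + 8 + 3 + 8 + 6 = 28


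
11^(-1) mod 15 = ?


Use the extended Euclidean algorithm on (15, 11); each row r = 15*s + 11*t:
r=15, s=1, t=0
r=11, s=0, t=1
q=1: r=4, s=1, t=-1   [15*(1) + 11*(-1) = 4]
q=2: r=3, s=-2, t=3   [15*(-2) + 11*(3) = 3]
q=1: r=1, s=3, t=-4   [15*(3) + 11*(-4) = 1]
q=3: r=0, s=-11, t=15   [15*(-11) + 11*(15) = 0]
GCD = 1 with t = -4, so 11*(-4) ≡ 1 (mod 15)
Inverse = -4 mod 15 = 11
Check: 11 * 11 = 121 ≡ 1 (mod 15)

11^(-1) ≡ 11 (mod 15)


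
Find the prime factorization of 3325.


3325 / 5 = 665
665 / 5 = 133
133 / 7 = 19
19 / 19 = 1
3325 = 5^2 × 7 × 19


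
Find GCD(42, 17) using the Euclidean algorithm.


42 = 2 * 17 + 8
17 = 2 * 8 + 1
8 = 8 * 1 + 0
GCD = 1


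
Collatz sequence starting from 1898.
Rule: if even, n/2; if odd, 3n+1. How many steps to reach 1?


1898 → 949 → 2848 → 1424 → 712 → 356 → 178 → 89 → 268 → 134 → 67 → 202 → 101 → 304 → 152 → 76 → 38 → 19 → 58 → 29 → 88 → 44 → 22 → 11 → 34 → 17 → 52 → 26 → 13 → 40 → 20 → 10 → 5 → 16 → 8 → 4 → 2 → 1
Total steps = 37

37 steps


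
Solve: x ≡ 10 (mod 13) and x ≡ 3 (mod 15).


M = 13*15 = 195
M1 = M/13 = 15, M2 = M/15 = 13
M1^(-1) mod 13 = 7, M2^(-1) mod 15 = 7
x = 10*15*7 + 3*13*7 = 1323
1323 mod 195 = 153
Check: 153 mod 13 = 10 ✓, 153 mod 15 = 3 ✓

x ≡ 153 (mod 195)


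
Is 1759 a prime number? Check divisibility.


Check divisors up to sqrt(1759) = 41.9404
No divisors found.
1759 is prime.

Yes, 1759 is prime


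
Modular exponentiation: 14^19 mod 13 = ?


14^1 mod 13 = 1
14^2 mod 13 = 1
14^3 mod 13 = 1
14^4 mod 13 = 1
14^5 mod 13 = 1
14^6 mod 13 = 1
14^7 mod 13 = 1
14^8 mod 13 = 1
14^9 mod 13 = 1
14^10 mod 13 = 1
14^11 mod 13 = 1
14^12 mod 13 = 1
14^13 mod 13 = 1
14^14 mod 13 = 1
14^15 mod 13 = 1
14^16 mod 13 = 1
14^17 mod 13 = 1
14^18 mod 13 = 1
14^19 mod 13 = 1


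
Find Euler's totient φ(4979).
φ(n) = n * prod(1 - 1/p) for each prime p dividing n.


4979 = 13 × 383
Prime factors: 13, 383
φ(4979) = 4979 × (1-1/13) × (1-1/383)
= 4979 × 12/13 × 382/383 = 4584

φ(4979) = 4584


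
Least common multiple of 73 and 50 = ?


GCD(73, 50) = 1
LCM = 73*50/1 = 3650/1 = 3650

LCM = 3650


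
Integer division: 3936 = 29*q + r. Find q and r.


3936 = 29 * 135 + 21
Check: 3915 + 21 = 3936

q = 135, r = 21


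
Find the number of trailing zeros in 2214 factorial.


floor(2214/5) = 442
floor(2214/25) = 88
floor(2214/125) = 17
floor(2214/625) = 3
Total = 550

550 trailing zeros


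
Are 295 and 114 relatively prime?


Euclidean algorithm:
295 = 2 * 114 + 67
114 = 1 * 67 + 47
67 = 1 * 47 + 20
47 = 2 * 20 + 7
20 = 2 * 7 + 6
7 = 1 * 6 + 1
6 = 6 * 1 + 0
GCD(295, 114) = 1

Yes, coprime (GCD = 1)


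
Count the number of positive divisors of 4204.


4204 = 2^2 × 1051^1
d(4204) = (2+1) × (1+1) = 6

6 divisors


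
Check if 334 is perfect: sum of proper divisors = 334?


Proper divisors of 334: 1, 2, 167
Sum = 1 + 2 + 167 = 170

No, 334 is not perfect (170 ≠ 334)


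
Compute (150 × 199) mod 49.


150 × 199 = 29850
29850 mod 49 = 9


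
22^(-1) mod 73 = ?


Use the extended Euclidean algorithm on (73, 22); each row r = 73*s + 22*t:
r=73, s=1, t=0
r=22, s=0, t=1
q=3: r=7, s=1, t=-3   [73*(1) + 22*(-3) = 7]
q=3: r=1, s=-3, t=10   [73*(-3) + 22*(10) = 1]
q=7: r=0, s=22, t=-73   [73*(22) + 22*(-73) = 0]
GCD = 1 with t = 10, so 22*(10) ≡ 1 (mod 73)
Inverse = 10 mod 73 = 10
Check: 22 * 10 = 220 ≡ 1 (mod 73)

22^(-1) ≡ 10 (mod 73)


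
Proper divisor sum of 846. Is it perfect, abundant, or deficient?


Proper divisors: 1, 2, 3, 6, 9, 18, 47, 94, 141, 282, 423
Sum = 1 + 2 + 3 + 6 + 9 + 18 + 47 + 94 + 141 + 282 + 423 = 1026
1026 > 846 → abundant

s(846) = 1026 (abundant)


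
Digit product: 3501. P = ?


3 × 5 × 0 × 1 = 0


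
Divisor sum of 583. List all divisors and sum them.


Divisors of 583: 1, 11, 53, 583
Sum = 1 + 11 + 53 + 583 = 648

σ(583) = 648


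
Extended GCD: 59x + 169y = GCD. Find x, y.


Tabular extended Euclidean (each row: r = 59*s + 169*t):
r=59, s=1, t=0
r=169, s=0, t=1
q=0: r=59, s=1, t=0   [59*(1) + 169*(0) = 59]
q=2: r=51, s=-2, t=1   [59*(-2) + 169*(1) = 51]
q=1: r=8, s=3, t=-1   [59*(3) + 169*(-1) = 8]
q=6: r=3, s=-20, t=7   [59*(-20) + 169*(7) = 3]
q=2: r=2, s=43, t=-15   [59*(43) + 169*(-15) = 2]
q=1: r=1, s=-63, t=22   [59*(-63) + 169*(22) = 1]
q=2: r=0, s=169, t=-59   [59*(169) + 169*(-59) = 0]
GCD = 1; from the row with r=1: x=-63, y=22
Check: 59*(-63) + 169*(22) = -3717 + 3718 = 1

GCD = 1, x = -63, y = 22


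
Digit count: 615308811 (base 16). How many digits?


615308811 in base 16 = 24ACDE0B
Number of digits = 8

8 digits (base 16)


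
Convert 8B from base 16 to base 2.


8B (base 16) = 139 (decimal)
139 (decimal) = 10001011 (base 2)


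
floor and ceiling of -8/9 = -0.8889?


-8/9 = -0.8889
floor = -1
ceil = 0

floor = -1, ceil = 0


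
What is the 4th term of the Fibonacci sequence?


Sequence: 1, 1, 2, 3
F(4) = 3


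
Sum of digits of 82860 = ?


8 + 2 + 8 + 6 + 0 = 24


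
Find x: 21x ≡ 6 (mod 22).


GCD(21, 22) = 1, unique solution
a^(-1) mod 22 = 21
x = 21 * 6 mod 22 = 16

x ≡ 16 (mod 22)


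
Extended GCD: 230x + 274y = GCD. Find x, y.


Tabular extended Euclidean (each row: r = 230*s + 274*t):
r=230, s=1, t=0
r=274, s=0, t=1
q=0: r=230, s=1, t=0   [230*(1) + 274*(0) = 230]
q=1: r=44, s=-1, t=1   [230*(-1) + 274*(1) = 44]
q=5: r=10, s=6, t=-5   [230*(6) + 274*(-5) = 10]
q=4: r=4, s=-25, t=21   [230*(-25) + 274*(21) = 4]
q=2: r=2, s=56, t=-47   [230*(56) + 274*(-47) = 2]
q=2: r=0, s=-137, t=115   [230*(-137) + 274*(115) = 0]
GCD = 2; from the row with r=2: x=56, y=-47
Check: 230*(56) + 274*(-47) = 12880 - 12878 = 2

GCD = 2, x = 56, y = -47


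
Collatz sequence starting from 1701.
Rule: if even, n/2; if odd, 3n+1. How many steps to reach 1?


1701 → 5104 → 2552 → 1276 → 638 → 319 → 958 → 479 → 1438 → 719 → 2158 → 1079 → 3238 → 1619 → 4858 → 2429 → 7288 → 3644 → 1822 → 911 → 2734 → 1367 → 4102 → 2051 → 6154 → 3077 → 9232 → 4616 → 2308 → 1154 → 577 → 1732 → 866 → 433 → 1300 → 650 → 325 → 976 → 488 → 244 → 122 → 61 → 184 → 92 → 46 → 23 → 70 → 35 → 106 → 53 → 160 → 80 → 40 → 20 → 10 → 5 → 16 → 8 → 4 → 2 → 1
Total steps = 60

60 steps


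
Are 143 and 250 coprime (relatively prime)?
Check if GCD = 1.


Euclidean algorithm:
250 = 1 * 143 + 107
143 = 1 * 107 + 36
107 = 2 * 36 + 35
36 = 1 * 35 + 1
35 = 35 * 1 + 0
GCD(143, 250) = 1

Yes, coprime (GCD = 1)


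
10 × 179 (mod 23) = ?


10 × 179 = 1790
1790 mod 23 = 19


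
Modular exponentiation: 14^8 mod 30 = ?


14^1 mod 30 = 14
14^2 mod 30 = 16
14^3 mod 30 = 14
14^4 mod 30 = 16
14^5 mod 30 = 14
14^6 mod 30 = 16
14^7 mod 30 = 14
14^8 mod 30 = 16


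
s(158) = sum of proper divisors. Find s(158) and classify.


Proper divisors: 1, 2, 79
Sum = 1 + 2 + 79 = 82
82 < 158 → deficient

s(158) = 82 (deficient)


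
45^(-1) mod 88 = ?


Use the extended Euclidean algorithm on (88, 45); each row r = 88*s + 45*t:
r=88, s=1, t=0
r=45, s=0, t=1
q=1: r=43, s=1, t=-1   [88*(1) + 45*(-1) = 43]
q=1: r=2, s=-1, t=2   [88*(-1) + 45*(2) = 2]
q=21: r=1, s=22, t=-43   [88*(22) + 45*(-43) = 1]
q=2: r=0, s=-45, t=88   [88*(-45) + 45*(88) = 0]
GCD = 1 with t = -43, so 45*(-43) ≡ 1 (mod 88)
Inverse = -43 mod 88 = 45
Check: 45 * 45 = 2025 ≡ 1 (mod 88)

45^(-1) ≡ 45 (mod 88)


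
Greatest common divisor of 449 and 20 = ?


449 = 22 * 20 + 9
20 = 2 * 9 + 2
9 = 4 * 2 + 1
2 = 2 * 1 + 0
GCD = 1


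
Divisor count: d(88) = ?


88 = 2^3 × 11^1
d(88) = (3+1) × (1+1) = 8

8 divisors


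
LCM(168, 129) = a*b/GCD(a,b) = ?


GCD(168, 129) = 3
LCM = 168*129/3 = 21672/3 = 7224

LCM = 7224


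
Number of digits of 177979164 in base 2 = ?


177979164 in base 2 = 1010100110111011111100011100
Number of digits = 28

28 digits (base 2)


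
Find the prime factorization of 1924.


1924 / 2 = 962
962 / 2 = 481
481 / 13 = 37
37 / 37 = 1
1924 = 2^2 × 13 × 37


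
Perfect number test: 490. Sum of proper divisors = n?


Proper divisors of 490: 1, 2, 5, 7, 10, 14, 35, 49, 70, 98, 245
Sum = 1 + 2 + 5 + 7 + 10 + 14 + 35 + 49 + 70 + 98 + 245 = 536

No, 490 is not perfect (536 ≠ 490)


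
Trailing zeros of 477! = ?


floor(477/5) = 95
floor(477/25) = 19
floor(477/125) = 3
Total = 117

117 trailing zeros


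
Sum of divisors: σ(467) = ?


Divisors of 467: 1, 467
Sum = 1 + 467 = 468

σ(467) = 468


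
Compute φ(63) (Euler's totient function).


63 = 3^2 × 7
Prime factors: 3, 7
φ(63) = 63 × (1-1/3) × (1-1/7)
= 63 × 2/3 × 6/7 = 36

φ(63) = 36


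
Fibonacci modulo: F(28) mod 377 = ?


F(k) mod 377 for k=1..28:
1, 1, 2, 3, 5, 8, 13, 21, 34, 55, 89, 144, 233, 0, 233, 233, 89, 322, 34, 356, 13, 369, 5, 374, 2, 376, 1, 0
F(28) mod 377 = 0


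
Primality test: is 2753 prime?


Check divisors up to sqrt(2753) = 52.4690
No divisors found.
2753 is prime.

Yes, 2753 is prime


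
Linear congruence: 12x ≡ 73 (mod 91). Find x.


GCD(12, 91) = 1, unique solution
a^(-1) mod 91 = 38
x = 38 * 73 mod 91 = 44

x ≡ 44 (mod 91)


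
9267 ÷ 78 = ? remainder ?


9267 = 78 * 118 + 63
Check: 9204 + 63 = 9267

q = 118, r = 63


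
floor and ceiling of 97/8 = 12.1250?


97/8 = 12.1250
floor = 12
ceil = 13

floor = 12, ceil = 13


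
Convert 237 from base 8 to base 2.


237 (base 8) = 159 (decimal)
159 (decimal) = 10011111 (base 2)


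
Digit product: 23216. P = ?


2 × 3 × 2 × 1 × 6 = 72


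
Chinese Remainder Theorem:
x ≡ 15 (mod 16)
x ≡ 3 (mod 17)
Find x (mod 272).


M = 16*17 = 272
M1 = M/16 = 17, M2 = M/17 = 16
M1^(-1) mod 16 = 1, M2^(-1) mod 17 = 16
x = 15*17*1 + 3*16*16 = 1023
1023 mod 272 = 207
Check: 207 mod 16 = 15 ✓, 207 mod 17 = 3 ✓

x ≡ 207 (mod 272)


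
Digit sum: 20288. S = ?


2 + 0 + 2 + 8 + 8 = 20


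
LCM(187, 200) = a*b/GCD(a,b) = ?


GCD(187, 200) = 1
LCM = 187*200/1 = 37400/1 = 37400

LCM = 37400


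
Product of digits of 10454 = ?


1 × 0 × 4 × 5 × 4 = 0


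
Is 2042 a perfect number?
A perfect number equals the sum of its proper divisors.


Proper divisors of 2042: 1, 2, 1021
Sum = 1 + 2 + 1021 = 1024

No, 2042 is not perfect (1024 ≠ 2042)


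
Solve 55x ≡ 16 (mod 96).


GCD(55, 96) = 1, unique solution
a^(-1) mod 96 = 7
x = 7 * 16 mod 96 = 16

x ≡ 16 (mod 96)


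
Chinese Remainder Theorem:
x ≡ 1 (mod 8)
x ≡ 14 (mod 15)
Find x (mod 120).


M = 8*15 = 120
M1 = M/8 = 15, M2 = M/15 = 8
M1^(-1) mod 8 = 7, M2^(-1) mod 15 = 2
x = 1*15*7 + 14*8*2 = 329
329 mod 120 = 89
Check: 89 mod 8 = 1 ✓, 89 mod 15 = 14 ✓

x ≡ 89 (mod 120)


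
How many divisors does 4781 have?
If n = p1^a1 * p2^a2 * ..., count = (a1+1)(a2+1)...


4781 = 7^1 × 683^1
d(4781) = (1+1) × (1+1) = 4

4 divisors


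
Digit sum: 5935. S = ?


5 + 9 + 3 + 5 = 22


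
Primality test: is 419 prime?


Check divisors up to sqrt(419) = 20.4695
No divisors found.
419 is prime.

Yes, 419 is prime


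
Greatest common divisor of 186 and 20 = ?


186 = 9 * 20 + 6
20 = 3 * 6 + 2
6 = 3 * 2 + 0
GCD = 2


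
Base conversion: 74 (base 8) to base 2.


74 (base 8) = 60 (decimal)
60 (decimal) = 111100 (base 2)


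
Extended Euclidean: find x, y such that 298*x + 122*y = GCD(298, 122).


Tabular extended Euclidean (each row: r = 298*s + 122*t):
r=298, s=1, t=0
r=122, s=0, t=1
q=2: r=54, s=1, t=-2   [298*(1) + 122*(-2) = 54]
q=2: r=14, s=-2, t=5   [298*(-2) + 122*(5) = 14]
q=3: r=12, s=7, t=-17   [298*(7) + 122*(-17) = 12]
q=1: r=2, s=-9, t=22   [298*(-9) + 122*(22) = 2]
q=6: r=0, s=61, t=-149   [298*(61) + 122*(-149) = 0]
GCD = 2; from the row with r=2: x=-9, y=22
Check: 298*(-9) + 122*(22) = -2682 + 2684 = 2

GCD = 2, x = -9, y = 22


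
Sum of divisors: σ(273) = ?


Divisors of 273: 1, 3, 7, 13, 21, 39, 91, 273
Sum = 1 + 3 + 7 + 13 + 21 + 39 + 91 + 273 = 448

σ(273) = 448


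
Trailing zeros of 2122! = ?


floor(2122/5) = 424
floor(2122/25) = 84
floor(2122/125) = 16
floor(2122/625) = 3
Total = 527

527 trailing zeros


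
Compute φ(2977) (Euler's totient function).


2977 = 13 × 229
Prime factors: 13, 229
φ(2977) = 2977 × (1-1/13) × (1-1/229)
= 2977 × 12/13 × 228/229 = 2736

φ(2977) = 2736


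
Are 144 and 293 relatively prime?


Euclidean algorithm:
293 = 2 * 144 + 5
144 = 28 * 5 + 4
5 = 1 * 4 + 1
4 = 4 * 1 + 0
GCD(144, 293) = 1

Yes, coprime (GCD = 1)


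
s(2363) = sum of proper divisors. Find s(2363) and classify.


Proper divisors: 1, 17, 139
Sum = 1 + 17 + 139 = 157
157 < 2363 → deficient

s(2363) = 157 (deficient)


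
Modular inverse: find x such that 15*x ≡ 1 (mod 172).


Use the extended Euclidean algorithm on (172, 15); each row r = 172*s + 15*t:
r=172, s=1, t=0
r=15, s=0, t=1
q=11: r=7, s=1, t=-11   [172*(1) + 15*(-11) = 7]
q=2: r=1, s=-2, t=23   [172*(-2) + 15*(23) = 1]
q=7: r=0, s=15, t=-172   [172*(15) + 15*(-172) = 0]
GCD = 1 with t = 23, so 15*(23) ≡ 1 (mod 172)
Inverse = 23 mod 172 = 23
Check: 15 * 23 = 345 ≡ 1 (mod 172)

15^(-1) ≡ 23 (mod 172)


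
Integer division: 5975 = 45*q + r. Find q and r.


5975 = 45 * 132 + 35
Check: 5940 + 35 = 5975

q = 132, r = 35


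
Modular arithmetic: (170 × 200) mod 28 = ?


170 × 200 = 34000
34000 mod 28 = 8


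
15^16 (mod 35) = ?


15^1 mod 35 = 15
15^2 mod 35 = 15
15^3 mod 35 = 15
15^4 mod 35 = 15
15^5 mod 35 = 15
15^6 mod 35 = 15
15^7 mod 35 = 15
15^8 mod 35 = 15
15^9 mod 35 = 15
15^10 mod 35 = 15
15^11 mod 35 = 15
15^12 mod 35 = 15
15^13 mod 35 = 15
15^14 mod 35 = 15
15^15 mod 35 = 15
15^16 mod 35 = 15


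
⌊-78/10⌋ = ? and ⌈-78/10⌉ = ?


-78/10 = -7.8000
floor = -8
ceil = -7

floor = -8, ceil = -7


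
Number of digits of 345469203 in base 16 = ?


345469203 in base 16 = 14977113
Number of digits = 8

8 digits (base 16)


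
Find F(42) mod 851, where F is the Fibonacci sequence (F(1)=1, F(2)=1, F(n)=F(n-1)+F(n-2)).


F(k) mod 851 for k=1..42:
1, 1, 2, 3, 5, 8, 13, 21, 34, 55, 89, 144, 233, 377, 610, 136, 746, 31, 777, 808, 734, 691, 574, 414, 137, 551, 688, 388, 225, 613, 838, 600, 587, 336, 72, 408, 480, 37, 517, 554, 220, 774
F(42) mod 851 = 774


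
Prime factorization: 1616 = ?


1616 / 2 = 808
808 / 2 = 404
404 / 2 = 202
202 / 2 = 101
101 / 101 = 1
1616 = 2^4 × 101


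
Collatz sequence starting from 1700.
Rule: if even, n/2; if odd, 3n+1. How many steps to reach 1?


1700 → 850 → 425 → 1276 → 638 → 319 → 958 → 479 → 1438 → 719 → 2158 → 1079 → 3238 → 1619 → 4858 → 2429 → 7288 → 3644 → 1822 → 911 → 2734 → 1367 → 4102 → 2051 → 6154 → 3077 → 9232 → 4616 → 2308 → 1154 → 577 → 1732 → 866 → 433 → 1300 → 650 → 325 → 976 → 488 → 244 → 122 → 61 → 184 → 92 → 46 → 23 → 70 → 35 → 106 → 53 → 160 → 80 → 40 → 20 → 10 → 5 → 16 → 8 → 4 → 2 → 1
Total steps = 60

60 steps


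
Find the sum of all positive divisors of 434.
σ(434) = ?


Divisors of 434: 1, 2, 7, 14, 31, 62, 217, 434
Sum = 1 + 2 + 7 + 14 + 31 + 62 + 217 + 434 = 768

σ(434) = 768


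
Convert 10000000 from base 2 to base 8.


10000000 (base 2) = 128 (decimal)
128 (decimal) = 200 (base 8)


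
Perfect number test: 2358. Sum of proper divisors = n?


Proper divisors of 2358: 1, 2, 3, 6, 9, 18, 131, 262, 393, 786, 1179
Sum = 1 + 2 + 3 + 6 + 9 + 18 + 131 + 262 + 393 + 786 + 1179 = 2790

No, 2358 is not perfect (2790 ≠ 2358)


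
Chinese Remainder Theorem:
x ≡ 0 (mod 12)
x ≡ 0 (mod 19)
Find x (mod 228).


M = 12*19 = 228
M1 = M/12 = 19, M2 = M/19 = 12
M1^(-1) mod 12 = 7, M2^(-1) mod 19 = 8
x = 0*19*7 + 0*12*8 = 0
0 mod 228 = 0
Check: 0 mod 12 = 0 ✓, 0 mod 19 = 0 ✓

x ≡ 0 (mod 228)


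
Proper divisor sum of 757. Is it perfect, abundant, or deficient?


Proper divisors: 1
Sum = 1 = 1
1 < 757 → deficient

s(757) = 1 (deficient)


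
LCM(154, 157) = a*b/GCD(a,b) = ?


GCD(154, 157) = 1
LCM = 154*157/1 = 24178/1 = 24178

LCM = 24178


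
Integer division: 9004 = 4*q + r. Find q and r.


9004 = 4 * 2251 + 0
Check: 9004 + 0 = 9004

q = 2251, r = 0


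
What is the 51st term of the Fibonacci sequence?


Sequence: 1, 1, 2, 3, 5, 8, 13, 21, 34, 55, 89, 144, 233, 377, 610, 987, 1597, 2584, 4181, 6765, 10946, 17711, 28657, 46368, 75025, 121393, 196418, 317811, 514229, 832040, 1346269, 2178309, 3524578, 5702887, 9227465, 14930352, 24157817, 39088169, 63245986, 102334155, 165580141, 267914296, 433494437, 701408733, 1134903170, 1836311903, 2971215073, 4807526976, 7778742049, 12586269025, 20365011074
F(51) = 20365011074


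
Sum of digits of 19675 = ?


1 + 9 + 6 + 7 + 5 = 28


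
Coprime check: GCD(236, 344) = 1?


Euclidean algorithm:
344 = 1 * 236 + 108
236 = 2 * 108 + 20
108 = 5 * 20 + 8
20 = 2 * 8 + 4
8 = 2 * 4 + 0
GCD(236, 344) = 4

No, not coprime (GCD = 4)


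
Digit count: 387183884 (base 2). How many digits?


387183884 in base 2 = 10111000100111111010100001100
Number of digits = 29

29 digits (base 2)


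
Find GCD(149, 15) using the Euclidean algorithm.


149 = 9 * 15 + 14
15 = 1 * 14 + 1
14 = 14 * 1 + 0
GCD = 1


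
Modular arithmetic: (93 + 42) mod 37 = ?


93 + 42 = 135
135 mod 37 = 24


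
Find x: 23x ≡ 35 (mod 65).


GCD(23, 65) = 1, unique solution
a^(-1) mod 65 = 17
x = 17 * 35 mod 65 = 10

x ≡ 10 (mod 65)


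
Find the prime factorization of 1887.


1887 / 3 = 629
629 / 17 = 37
37 / 37 = 1
1887 = 3 × 17 × 37


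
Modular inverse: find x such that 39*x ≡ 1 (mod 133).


Use the extended Euclidean algorithm on (133, 39); each row r = 133*s + 39*t:
r=133, s=1, t=0
r=39, s=0, t=1
q=3: r=16, s=1, t=-3   [133*(1) + 39*(-3) = 16]
q=2: r=7, s=-2, t=7   [133*(-2) + 39*(7) = 7]
q=2: r=2, s=5, t=-17   [133*(5) + 39*(-17) = 2]
q=3: r=1, s=-17, t=58   [133*(-17) + 39*(58) = 1]
q=2: r=0, s=39, t=-133   [133*(39) + 39*(-133) = 0]
GCD = 1 with t = 58, so 39*(58) ≡ 1 (mod 133)
Inverse = 58 mod 133 = 58
Check: 39 * 58 = 2262 ≡ 1 (mod 133)

39^(-1) ≡ 58 (mod 133)


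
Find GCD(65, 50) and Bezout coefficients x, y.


Tabular extended Euclidean (each row: r = 65*s + 50*t):
r=65, s=1, t=0
r=50, s=0, t=1
q=1: r=15, s=1, t=-1   [65*(1) + 50*(-1) = 15]
q=3: r=5, s=-3, t=4   [65*(-3) + 50*(4) = 5]
q=3: r=0, s=10, t=-13   [65*(10) + 50*(-13) = 0]
GCD = 5; from the row with r=5: x=-3, y=4
Check: 65*(-3) + 50*(4) = -195 + 200 = 5

GCD = 5, x = -3, y = 4


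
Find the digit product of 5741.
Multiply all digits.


5 × 7 × 4 × 1 = 140


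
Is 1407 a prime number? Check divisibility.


1407 / 3 = 469 (exact division)
1407 is NOT prime.

No, 1407 is not prime


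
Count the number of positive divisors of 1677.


1677 = 3^1 × 13^1 × 43^1
d(1677) = (1+1) × (1+1) × (1+1) = 8

8 divisors


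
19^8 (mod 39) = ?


19^1 mod 39 = 19
19^2 mod 39 = 10
19^3 mod 39 = 34
19^4 mod 39 = 22
19^5 mod 39 = 28
19^6 mod 39 = 25
19^7 mod 39 = 7
19^8 mod 39 = 16


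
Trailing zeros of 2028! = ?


floor(2028/5) = 405
floor(2028/25) = 81
floor(2028/125) = 16
floor(2028/625) = 3
Total = 505

505 trailing zeros


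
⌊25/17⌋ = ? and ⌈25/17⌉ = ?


25/17 = 1.4706
floor = 1
ceil = 2

floor = 1, ceil = 2


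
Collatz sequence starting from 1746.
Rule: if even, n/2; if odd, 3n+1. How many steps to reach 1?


1746 → 873 → 2620 → 1310 → 655 → 1966 → 983 → 2950 → 1475 → 4426 → 2213 → 6640 → 3320 → 1660 → 830 → 415 → 1246 → 623 → 1870 → 935 → 2806 → 1403 → 4210 → 2105 → 6316 → 3158 → 1579 → 4738 → 2369 → 7108 → 3554 → 1777 → 5332 → 2666 → 1333 → 4000 → 2000 → 1000 → 500 → 250 → 125 → 376 → 188 → 94 → 47 → 142 → 71 → 214 → 107 → 322 → 161 → 484 → 242 → 121 → 364 → 182 → 91 → 274 → 137 → 412 → 206 → 103 → 310 → 155 → 466 → 233 → 700 → 350 → 175 → 526 → 263 → 790 → 395 → 1186 → 593 → 1780 → 890 → 445 → 1336 → 668 → 334 → 167 → 502 → 251 → 754 → 377 → 1132 → 566 → 283 → 850 → 425 → 1276 → 638 → 319 → 958 → 479 → 1438 → 719 → 2158 → 1079 → 3238 → 1619 → 4858 → 2429 → 7288 → 3644 → 1822 → 911 → 2734 → 1367 → 4102 → 2051 → 6154 → 3077 → 9232 → 4616 → 2308 → 1154 → 577 → 1732 → 866 → 433 → 1300 → 650 → 325 → 976 → 488 → 244 → 122 → 61 → 184 → 92 → 46 → 23 → 70 → 35 → 106 → 53 → 160 → 80 → 40 → 20 → 10 → 5 → 16 → 8 → 4 → 2 → 1
Total steps = 148

148 steps
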